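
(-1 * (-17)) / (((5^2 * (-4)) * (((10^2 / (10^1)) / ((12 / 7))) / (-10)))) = 51 / 175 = 0.29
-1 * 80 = -80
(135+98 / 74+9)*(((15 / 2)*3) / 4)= 241965 / 296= 817.45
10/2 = 5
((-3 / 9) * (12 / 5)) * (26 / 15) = -104 / 75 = -1.39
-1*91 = -91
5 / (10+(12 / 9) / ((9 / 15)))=9 / 22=0.41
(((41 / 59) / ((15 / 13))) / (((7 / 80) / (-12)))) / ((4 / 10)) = -85280 / 413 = -206.49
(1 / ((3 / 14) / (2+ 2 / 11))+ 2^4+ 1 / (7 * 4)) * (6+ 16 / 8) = 209.74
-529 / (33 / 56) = -29624 / 33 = -897.70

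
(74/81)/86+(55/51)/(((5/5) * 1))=64484/59211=1.09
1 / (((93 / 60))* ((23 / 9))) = 180 / 713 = 0.25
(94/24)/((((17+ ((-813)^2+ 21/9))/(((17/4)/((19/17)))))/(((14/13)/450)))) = 5593/103720734000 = 0.00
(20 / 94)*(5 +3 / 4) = 115 / 94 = 1.22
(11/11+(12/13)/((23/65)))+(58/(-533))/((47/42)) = 2023205/576173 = 3.51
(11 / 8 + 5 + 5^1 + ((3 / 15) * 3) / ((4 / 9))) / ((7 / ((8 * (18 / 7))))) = 9162 / 245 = 37.40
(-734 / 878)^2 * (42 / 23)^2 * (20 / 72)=65997610 / 101949409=0.65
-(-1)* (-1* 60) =-60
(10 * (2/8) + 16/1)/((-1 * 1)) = -37/2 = -18.50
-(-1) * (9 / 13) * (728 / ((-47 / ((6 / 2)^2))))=-4536 / 47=-96.51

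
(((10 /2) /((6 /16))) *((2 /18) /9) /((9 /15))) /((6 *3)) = 100 /6561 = 0.02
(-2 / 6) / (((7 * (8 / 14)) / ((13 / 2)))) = -13 / 24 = -0.54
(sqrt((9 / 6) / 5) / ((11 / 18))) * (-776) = -6984 * sqrt(30) / 55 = -695.51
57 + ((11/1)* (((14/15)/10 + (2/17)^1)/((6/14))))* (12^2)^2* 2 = 224634.66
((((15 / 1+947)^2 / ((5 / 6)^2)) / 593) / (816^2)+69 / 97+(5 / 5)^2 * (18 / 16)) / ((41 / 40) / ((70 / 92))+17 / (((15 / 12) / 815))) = 85631372869 / 515978492731068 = 0.00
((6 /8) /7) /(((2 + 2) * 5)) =3 /560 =0.01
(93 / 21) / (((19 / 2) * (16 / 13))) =403 / 1064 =0.38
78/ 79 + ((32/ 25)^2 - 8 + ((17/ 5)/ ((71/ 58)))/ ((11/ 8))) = -129347474/ 38561875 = -3.35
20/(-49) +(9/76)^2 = -111551/283024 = -0.39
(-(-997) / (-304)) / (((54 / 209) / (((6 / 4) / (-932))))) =10967 / 536832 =0.02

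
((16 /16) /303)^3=1 /27818127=0.00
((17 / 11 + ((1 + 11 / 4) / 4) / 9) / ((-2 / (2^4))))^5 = -501292001353351 / 1252332576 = -400286.64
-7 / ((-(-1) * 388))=-7 / 388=-0.02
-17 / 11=-1.55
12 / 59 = 0.20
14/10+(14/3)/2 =56/15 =3.73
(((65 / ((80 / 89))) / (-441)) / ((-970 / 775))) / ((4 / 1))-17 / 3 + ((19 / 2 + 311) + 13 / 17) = 29379782711 / 93082752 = 315.63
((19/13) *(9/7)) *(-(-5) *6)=5130/91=56.37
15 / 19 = 0.79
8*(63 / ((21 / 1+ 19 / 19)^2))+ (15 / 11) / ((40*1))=1041 / 968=1.08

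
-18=-18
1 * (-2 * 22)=-44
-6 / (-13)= 6 / 13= 0.46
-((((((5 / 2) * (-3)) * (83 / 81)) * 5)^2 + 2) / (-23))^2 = -18588661462849 / 4498116624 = -4132.54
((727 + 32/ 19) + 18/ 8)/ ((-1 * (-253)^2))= -55551/ 4864684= -0.01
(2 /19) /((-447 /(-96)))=64 /2831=0.02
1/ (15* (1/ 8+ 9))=8/ 1095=0.01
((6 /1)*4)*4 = 96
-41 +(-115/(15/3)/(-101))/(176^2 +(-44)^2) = -136288569/3324112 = -41.00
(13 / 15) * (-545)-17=-1468 / 3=-489.33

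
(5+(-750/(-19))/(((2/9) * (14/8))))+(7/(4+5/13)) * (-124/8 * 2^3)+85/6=-61681/798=-77.29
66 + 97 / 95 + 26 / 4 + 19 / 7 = 101393 / 1330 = 76.24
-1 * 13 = -13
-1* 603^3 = -219256227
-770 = -770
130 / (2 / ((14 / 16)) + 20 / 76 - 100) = -1330 / 997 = -1.33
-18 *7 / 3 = -42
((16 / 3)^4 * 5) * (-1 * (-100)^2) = -3276800000 / 81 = -40454320.99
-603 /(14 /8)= -2412 /7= -344.57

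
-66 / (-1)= 66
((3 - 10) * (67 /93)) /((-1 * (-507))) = -469 /47151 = -0.01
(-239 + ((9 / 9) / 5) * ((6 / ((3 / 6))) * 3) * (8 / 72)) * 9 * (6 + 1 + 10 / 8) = -353727 / 20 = -17686.35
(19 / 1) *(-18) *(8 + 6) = -4788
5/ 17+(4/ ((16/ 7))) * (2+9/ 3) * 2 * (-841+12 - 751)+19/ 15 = -27648.44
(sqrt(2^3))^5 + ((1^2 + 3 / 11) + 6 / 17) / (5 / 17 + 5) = 152 / 495 + 128* sqrt(2) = 181.33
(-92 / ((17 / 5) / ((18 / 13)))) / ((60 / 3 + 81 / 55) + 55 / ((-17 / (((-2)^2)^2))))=50600 / 40911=1.24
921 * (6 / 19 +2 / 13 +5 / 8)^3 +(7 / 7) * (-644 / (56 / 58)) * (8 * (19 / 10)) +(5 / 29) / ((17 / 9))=-169841580746857901 / 19018564963840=-8930.30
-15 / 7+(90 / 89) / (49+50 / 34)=-189120 / 89089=-2.12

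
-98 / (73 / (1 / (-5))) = 98 / 365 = 0.27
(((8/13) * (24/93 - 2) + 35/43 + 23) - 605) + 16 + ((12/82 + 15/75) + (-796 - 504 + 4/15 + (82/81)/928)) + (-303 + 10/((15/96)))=-281001726827851/133515092880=-2104.64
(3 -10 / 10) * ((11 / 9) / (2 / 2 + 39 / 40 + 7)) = 880 / 3231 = 0.27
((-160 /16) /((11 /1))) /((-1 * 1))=10 /11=0.91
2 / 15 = 0.13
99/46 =2.15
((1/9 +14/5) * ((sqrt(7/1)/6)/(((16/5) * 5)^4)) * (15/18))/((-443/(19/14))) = -2489 * sqrt(7)/131691184128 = -0.00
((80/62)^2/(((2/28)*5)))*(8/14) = 2560/961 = 2.66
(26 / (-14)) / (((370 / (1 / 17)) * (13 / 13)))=-13 / 44030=-0.00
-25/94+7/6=127/141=0.90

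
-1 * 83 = -83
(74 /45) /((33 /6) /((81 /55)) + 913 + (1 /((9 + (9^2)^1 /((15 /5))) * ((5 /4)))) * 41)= 36 /20089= 0.00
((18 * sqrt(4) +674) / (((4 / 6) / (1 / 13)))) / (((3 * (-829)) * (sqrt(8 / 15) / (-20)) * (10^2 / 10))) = 355 * sqrt(30) / 21554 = 0.09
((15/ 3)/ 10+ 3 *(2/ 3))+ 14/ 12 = 11/ 3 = 3.67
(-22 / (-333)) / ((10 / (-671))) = -7381 / 1665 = -4.43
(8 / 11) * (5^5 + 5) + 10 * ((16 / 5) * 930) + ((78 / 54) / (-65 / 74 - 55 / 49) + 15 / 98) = 2254935842911 / 70388010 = 32035.79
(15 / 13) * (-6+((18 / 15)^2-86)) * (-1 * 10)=13584 / 13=1044.92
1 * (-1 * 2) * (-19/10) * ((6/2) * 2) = 114/5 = 22.80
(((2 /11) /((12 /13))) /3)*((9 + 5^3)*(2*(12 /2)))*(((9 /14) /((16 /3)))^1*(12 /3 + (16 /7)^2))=885807 /7546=117.39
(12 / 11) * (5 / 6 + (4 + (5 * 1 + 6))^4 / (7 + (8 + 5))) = 30385 / 11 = 2762.27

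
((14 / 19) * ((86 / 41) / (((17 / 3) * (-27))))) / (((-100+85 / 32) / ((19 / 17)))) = 0.00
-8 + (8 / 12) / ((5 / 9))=-34 / 5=-6.80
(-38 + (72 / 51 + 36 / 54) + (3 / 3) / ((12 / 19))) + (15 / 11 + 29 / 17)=-23389 / 748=-31.27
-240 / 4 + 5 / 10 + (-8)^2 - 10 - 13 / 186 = -518 / 93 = -5.57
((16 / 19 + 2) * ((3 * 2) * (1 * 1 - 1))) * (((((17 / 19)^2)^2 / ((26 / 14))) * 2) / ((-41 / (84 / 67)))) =0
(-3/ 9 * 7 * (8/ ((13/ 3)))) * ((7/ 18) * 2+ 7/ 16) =-1225/ 234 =-5.24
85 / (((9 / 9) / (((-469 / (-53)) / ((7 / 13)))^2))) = 64484485 / 2809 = 22956.38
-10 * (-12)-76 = 44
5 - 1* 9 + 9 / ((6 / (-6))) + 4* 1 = -9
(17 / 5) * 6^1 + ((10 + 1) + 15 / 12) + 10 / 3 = 2159 / 60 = 35.98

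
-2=-2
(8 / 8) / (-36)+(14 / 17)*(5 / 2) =1243 / 612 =2.03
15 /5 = 3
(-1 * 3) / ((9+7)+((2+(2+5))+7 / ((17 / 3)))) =-51 / 446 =-0.11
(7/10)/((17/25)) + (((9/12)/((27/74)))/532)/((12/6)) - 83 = -26687683/325584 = -81.97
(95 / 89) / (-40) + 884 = 883.97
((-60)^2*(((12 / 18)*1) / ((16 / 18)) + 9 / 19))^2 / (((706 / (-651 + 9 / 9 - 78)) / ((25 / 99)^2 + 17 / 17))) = -21287159.97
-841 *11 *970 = -8973470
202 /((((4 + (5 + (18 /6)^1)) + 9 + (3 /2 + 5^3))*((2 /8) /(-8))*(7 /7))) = -12928 /295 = -43.82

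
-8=-8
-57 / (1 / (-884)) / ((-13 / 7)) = -27132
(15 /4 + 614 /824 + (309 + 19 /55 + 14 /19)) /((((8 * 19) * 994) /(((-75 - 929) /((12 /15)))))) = -8498745293 /3252471376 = -2.61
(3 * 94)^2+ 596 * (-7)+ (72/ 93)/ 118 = 75352.01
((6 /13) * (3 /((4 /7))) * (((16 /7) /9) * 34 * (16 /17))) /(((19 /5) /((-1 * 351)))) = -34560 /19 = -1818.95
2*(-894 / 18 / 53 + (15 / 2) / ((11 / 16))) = 34882 / 1749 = 19.94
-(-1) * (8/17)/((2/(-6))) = -24/17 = -1.41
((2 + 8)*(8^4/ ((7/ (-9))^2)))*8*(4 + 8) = 318504960/ 49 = 6500101.22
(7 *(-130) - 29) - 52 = -991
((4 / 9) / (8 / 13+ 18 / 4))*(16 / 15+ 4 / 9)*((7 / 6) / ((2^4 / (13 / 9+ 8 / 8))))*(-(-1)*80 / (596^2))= 4862 / 922518153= 0.00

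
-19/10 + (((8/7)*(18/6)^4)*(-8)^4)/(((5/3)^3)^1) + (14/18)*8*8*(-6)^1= 428403721/5250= 81600.71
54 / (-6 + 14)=27 / 4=6.75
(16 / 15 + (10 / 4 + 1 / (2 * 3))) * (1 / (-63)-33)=-3328 / 27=-123.26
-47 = -47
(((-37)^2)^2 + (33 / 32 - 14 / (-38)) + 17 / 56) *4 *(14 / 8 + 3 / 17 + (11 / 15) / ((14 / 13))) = 582342422231 / 29792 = 19546939.52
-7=-7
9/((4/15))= 33.75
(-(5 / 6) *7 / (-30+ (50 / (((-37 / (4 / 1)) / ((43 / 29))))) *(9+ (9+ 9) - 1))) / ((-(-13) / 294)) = 368039 / 665054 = 0.55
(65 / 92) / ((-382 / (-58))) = 1885 / 17572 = 0.11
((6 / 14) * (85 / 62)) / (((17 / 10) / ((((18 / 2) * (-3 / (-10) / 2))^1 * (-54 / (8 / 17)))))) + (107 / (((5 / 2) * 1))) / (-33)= -31415683 / 572880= -54.84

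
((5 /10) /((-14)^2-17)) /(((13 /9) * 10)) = 9 /46540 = 0.00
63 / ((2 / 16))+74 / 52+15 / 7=92377 / 182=507.57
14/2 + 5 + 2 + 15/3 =19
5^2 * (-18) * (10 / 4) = -1125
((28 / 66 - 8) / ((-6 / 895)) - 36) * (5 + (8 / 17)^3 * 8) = 3104301571 / 486387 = 6382.37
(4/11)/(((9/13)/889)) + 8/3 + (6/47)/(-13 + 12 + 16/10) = 469.83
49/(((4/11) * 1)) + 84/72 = 1631/12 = 135.92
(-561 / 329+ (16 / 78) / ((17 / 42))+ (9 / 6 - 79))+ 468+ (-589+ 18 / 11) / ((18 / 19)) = -1660574647 / 7198191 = -230.69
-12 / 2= -6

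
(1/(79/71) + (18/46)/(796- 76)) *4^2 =130719/9085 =14.39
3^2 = 9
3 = 3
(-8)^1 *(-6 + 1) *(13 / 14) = 260 / 7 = 37.14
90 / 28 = 45 / 14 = 3.21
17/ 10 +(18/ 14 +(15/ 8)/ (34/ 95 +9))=113297/ 35560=3.19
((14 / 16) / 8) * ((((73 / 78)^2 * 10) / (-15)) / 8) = -37303 / 4672512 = -0.01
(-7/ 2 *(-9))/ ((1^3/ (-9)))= -567/ 2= -283.50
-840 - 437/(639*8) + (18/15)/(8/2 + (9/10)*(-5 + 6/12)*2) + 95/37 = -6497140777/7754904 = -837.81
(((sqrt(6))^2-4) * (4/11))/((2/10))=40/11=3.64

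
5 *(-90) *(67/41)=-30150/41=-735.37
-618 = -618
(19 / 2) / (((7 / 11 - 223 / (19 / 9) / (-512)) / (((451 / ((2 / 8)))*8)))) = 14671224832 / 90173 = 162700.86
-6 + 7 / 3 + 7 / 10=-2.97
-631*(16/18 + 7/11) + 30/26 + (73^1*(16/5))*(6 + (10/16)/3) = 3146626/6435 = 488.99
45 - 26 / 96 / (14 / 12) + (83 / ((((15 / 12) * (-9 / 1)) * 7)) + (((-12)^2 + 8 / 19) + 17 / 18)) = 431101 / 2280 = 189.08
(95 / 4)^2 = 9025 / 16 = 564.06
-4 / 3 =-1.33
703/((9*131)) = 703/1179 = 0.60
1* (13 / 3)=13 / 3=4.33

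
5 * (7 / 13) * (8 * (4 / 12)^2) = 2.39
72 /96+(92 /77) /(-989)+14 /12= 1.92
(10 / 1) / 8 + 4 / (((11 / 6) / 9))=919 / 44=20.89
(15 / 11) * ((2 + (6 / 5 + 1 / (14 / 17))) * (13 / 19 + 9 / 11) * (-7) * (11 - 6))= -727695 / 2299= -316.53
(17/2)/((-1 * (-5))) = 17/10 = 1.70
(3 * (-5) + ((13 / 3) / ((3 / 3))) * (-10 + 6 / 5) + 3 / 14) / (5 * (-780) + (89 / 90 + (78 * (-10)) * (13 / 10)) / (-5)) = 0.01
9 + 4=13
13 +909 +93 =1015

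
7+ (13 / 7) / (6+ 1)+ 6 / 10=1927 / 245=7.87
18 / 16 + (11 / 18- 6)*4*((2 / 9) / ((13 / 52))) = -11687 / 648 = -18.04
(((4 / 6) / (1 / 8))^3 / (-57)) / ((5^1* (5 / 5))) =-4096 / 7695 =-0.53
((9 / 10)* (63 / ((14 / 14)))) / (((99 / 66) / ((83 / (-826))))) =-2241 / 590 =-3.80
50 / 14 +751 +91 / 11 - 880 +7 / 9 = -80650 / 693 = -116.38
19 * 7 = 133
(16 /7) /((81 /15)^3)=2000 /137781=0.01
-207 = -207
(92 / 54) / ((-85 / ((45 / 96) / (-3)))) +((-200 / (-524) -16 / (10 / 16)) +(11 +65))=244291193 / 4810320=50.78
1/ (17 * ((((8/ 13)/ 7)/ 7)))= 637/ 136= 4.68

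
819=819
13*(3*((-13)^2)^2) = 1113879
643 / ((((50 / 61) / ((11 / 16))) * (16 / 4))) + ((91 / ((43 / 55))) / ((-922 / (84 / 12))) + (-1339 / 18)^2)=29121085968739 / 5138121600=5667.65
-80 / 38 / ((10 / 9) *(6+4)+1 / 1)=-360 / 2071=-0.17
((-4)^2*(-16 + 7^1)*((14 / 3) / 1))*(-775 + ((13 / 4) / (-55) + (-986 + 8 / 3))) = 64990184 / 55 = 1181639.71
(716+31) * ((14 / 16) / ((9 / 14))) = 4067 / 4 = 1016.75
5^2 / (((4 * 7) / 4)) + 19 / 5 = 258 / 35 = 7.37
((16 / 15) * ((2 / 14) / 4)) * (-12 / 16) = -1 / 35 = -0.03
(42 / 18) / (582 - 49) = 7 / 1599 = 0.00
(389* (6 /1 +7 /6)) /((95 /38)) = 1115.13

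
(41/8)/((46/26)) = 533/184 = 2.90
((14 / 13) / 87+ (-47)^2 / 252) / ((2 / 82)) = 34192729 / 95004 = 359.91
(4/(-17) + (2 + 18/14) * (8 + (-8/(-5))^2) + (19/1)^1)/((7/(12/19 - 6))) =-50226/1225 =-41.00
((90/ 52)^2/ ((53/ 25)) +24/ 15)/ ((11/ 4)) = 539749/ 492635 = 1.10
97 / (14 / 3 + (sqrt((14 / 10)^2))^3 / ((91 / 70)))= 94575 / 6608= 14.31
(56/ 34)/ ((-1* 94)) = -14/ 799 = -0.02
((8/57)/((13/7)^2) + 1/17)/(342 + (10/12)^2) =195564/673439819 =0.00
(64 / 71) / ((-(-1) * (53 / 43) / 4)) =11008 / 3763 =2.93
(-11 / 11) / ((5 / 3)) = -3 / 5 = -0.60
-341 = -341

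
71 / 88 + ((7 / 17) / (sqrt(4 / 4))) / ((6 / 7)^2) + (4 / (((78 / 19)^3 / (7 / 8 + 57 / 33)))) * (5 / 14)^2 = 1.39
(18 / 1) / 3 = 6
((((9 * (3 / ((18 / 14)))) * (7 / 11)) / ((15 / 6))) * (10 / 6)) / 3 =98 / 33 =2.97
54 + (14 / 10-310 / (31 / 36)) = -304.60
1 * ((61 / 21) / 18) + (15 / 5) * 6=6865 / 378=18.16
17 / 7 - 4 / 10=71 / 35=2.03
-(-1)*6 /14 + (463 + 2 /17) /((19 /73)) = 4024072 /2261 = 1779.78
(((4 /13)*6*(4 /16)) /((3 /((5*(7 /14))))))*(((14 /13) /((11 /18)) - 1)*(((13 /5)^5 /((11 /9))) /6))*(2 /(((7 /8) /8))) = 45978816 /529375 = 86.85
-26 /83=-0.31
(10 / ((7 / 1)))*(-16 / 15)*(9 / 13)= -1.05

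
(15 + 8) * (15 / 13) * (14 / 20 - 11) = -7107 / 26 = -273.35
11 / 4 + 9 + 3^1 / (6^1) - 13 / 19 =879 / 76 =11.57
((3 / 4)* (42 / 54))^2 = 49 / 144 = 0.34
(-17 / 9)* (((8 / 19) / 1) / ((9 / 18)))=-272 / 171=-1.59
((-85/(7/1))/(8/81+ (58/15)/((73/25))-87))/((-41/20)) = -10052100/145226879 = -0.07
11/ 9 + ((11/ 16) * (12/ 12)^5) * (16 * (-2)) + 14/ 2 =-124/ 9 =-13.78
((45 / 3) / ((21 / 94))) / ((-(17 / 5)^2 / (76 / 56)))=-111625 / 14161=-7.88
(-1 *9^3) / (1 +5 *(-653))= 243 / 1088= 0.22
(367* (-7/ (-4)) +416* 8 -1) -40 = 15717/ 4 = 3929.25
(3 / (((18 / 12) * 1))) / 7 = 2 / 7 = 0.29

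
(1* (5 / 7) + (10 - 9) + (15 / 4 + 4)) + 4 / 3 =907 / 84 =10.80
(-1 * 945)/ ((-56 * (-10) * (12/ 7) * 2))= -63/ 128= -0.49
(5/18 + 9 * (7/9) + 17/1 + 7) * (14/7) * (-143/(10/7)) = -563563/90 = -6261.81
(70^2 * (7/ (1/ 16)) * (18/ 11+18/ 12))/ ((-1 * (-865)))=3786720/ 1903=1989.87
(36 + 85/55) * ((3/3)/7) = 59/11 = 5.36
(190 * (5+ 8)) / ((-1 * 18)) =-1235 / 9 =-137.22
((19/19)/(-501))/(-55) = 1/27555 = 0.00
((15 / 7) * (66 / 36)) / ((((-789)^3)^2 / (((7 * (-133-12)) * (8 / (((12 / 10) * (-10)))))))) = 7975 / 723741163026980283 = 0.00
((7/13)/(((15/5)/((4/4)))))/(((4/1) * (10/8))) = 7/195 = 0.04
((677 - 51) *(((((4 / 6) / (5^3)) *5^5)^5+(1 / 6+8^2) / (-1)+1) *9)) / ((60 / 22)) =2151769303343 / 810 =2656505312.77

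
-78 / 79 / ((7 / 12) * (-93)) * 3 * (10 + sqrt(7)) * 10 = 9360 * sqrt(7) / 17143 + 93600 / 17143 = 6.90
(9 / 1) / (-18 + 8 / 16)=-18 / 35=-0.51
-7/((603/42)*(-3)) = 98/603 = 0.16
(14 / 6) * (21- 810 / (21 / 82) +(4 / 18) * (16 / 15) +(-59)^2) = 320714 / 405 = 791.89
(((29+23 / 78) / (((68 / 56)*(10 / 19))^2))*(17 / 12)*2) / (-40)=-5.08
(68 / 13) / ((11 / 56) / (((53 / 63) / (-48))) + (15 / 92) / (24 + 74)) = -32493664 / 69611217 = -0.47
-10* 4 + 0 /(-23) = -40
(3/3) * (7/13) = 7/13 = 0.54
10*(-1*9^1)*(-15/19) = 1350/19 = 71.05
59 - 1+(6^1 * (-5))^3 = -26942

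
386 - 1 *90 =296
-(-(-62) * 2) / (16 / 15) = -465 / 4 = -116.25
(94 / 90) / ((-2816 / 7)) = -329 / 126720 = -0.00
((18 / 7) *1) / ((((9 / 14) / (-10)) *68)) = -10 / 17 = -0.59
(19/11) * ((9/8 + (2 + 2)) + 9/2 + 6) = 2375/88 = 26.99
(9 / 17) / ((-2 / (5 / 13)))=-0.10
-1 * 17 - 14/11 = -201/11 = -18.27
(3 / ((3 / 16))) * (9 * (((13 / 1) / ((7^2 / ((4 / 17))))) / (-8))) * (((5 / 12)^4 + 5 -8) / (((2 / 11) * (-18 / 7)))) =-8806369 / 1233792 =-7.14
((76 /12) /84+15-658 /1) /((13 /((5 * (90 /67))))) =-4050425 /12194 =-332.17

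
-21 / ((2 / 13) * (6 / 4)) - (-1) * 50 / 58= -90.14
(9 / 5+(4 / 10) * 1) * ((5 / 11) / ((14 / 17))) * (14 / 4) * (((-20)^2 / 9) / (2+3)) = 340 / 9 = 37.78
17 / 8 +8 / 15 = 319 / 120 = 2.66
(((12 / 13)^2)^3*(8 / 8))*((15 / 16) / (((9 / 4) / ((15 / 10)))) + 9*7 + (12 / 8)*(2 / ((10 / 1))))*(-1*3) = -2863185408 / 24134045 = -118.64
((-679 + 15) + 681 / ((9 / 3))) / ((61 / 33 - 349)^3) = 15704469 / 1503484706816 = 0.00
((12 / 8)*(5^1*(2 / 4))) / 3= 1.25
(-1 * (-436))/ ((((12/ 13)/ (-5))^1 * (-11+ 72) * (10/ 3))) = -1417/ 122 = -11.61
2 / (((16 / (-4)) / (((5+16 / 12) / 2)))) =-19 / 12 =-1.58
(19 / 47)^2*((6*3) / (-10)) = -3249 / 11045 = -0.29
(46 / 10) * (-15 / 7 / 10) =-69 / 70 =-0.99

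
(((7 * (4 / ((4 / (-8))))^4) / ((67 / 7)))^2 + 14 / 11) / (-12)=-221551557311 / 296274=-747792.78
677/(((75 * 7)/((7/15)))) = 677/1125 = 0.60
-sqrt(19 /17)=-sqrt(323) /17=-1.06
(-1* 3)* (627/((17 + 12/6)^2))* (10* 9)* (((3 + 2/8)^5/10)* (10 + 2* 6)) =-3639042693/9728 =-374079.22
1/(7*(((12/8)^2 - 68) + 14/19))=-76/34587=-0.00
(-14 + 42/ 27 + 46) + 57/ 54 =623/ 18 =34.61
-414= -414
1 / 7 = 0.14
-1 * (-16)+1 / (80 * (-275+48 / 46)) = 8065257 / 504080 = 16.00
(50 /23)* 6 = 300 /23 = 13.04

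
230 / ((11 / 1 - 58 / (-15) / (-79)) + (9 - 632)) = -136275 / 362639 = -0.38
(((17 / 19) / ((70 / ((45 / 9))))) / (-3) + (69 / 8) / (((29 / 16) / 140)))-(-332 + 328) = 15509435 / 23142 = 670.19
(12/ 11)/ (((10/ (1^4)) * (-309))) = -2/ 5665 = -0.00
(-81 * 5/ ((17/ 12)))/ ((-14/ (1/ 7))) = 2.92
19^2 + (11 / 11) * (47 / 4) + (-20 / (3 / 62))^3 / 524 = -134390.04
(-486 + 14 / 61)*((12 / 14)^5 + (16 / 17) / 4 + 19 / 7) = -28889510976 / 17428859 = -1657.57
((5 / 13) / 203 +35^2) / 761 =3232780 / 2008279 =1.61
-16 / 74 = -0.22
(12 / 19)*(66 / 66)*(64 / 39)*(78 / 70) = 768 / 665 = 1.15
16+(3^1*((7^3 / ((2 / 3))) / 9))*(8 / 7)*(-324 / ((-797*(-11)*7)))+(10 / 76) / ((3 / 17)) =15701995 / 999438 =15.71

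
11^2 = 121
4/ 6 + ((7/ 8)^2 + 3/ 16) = 311/ 192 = 1.62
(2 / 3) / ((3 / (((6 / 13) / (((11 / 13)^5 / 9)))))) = 342732 / 161051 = 2.13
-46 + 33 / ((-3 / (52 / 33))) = -190 / 3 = -63.33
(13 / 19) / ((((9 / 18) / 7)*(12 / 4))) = 3.19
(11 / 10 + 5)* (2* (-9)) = -549 / 5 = -109.80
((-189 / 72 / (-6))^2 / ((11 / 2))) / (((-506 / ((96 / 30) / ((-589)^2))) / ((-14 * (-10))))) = -343 / 3861924572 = -0.00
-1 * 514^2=-264196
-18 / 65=-0.28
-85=-85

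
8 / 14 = 4 / 7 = 0.57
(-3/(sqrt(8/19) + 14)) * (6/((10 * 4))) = -1197/37160 + 9 * sqrt(38)/37160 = -0.03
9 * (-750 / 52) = -3375 / 26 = -129.81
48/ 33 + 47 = 533/ 11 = 48.45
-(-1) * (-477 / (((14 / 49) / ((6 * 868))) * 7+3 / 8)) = -2484216 / 1955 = -1270.70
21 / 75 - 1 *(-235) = 5882 / 25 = 235.28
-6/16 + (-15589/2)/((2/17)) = -530029/8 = -66253.62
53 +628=681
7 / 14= 1 / 2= 0.50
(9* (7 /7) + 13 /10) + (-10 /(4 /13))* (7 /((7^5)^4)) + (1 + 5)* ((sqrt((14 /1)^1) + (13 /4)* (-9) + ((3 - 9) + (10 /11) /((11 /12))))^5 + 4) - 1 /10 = -240007852607569483369054191084045201709 /756884440077613605409000814080 + 1160875857369908703* sqrt(14) /27437936768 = -158793377.50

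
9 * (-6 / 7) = -54 / 7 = -7.71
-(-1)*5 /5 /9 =1 /9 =0.11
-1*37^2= -1369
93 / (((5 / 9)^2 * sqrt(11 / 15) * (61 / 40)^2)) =482112 * sqrt(165) / 40931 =151.30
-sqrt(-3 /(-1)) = -sqrt(3) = -1.73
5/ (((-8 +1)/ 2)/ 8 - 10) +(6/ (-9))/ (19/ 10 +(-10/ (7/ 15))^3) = -8097290300/ 16905484983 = -0.48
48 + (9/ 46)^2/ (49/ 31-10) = 2945193/ 61364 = 48.00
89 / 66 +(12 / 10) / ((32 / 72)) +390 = 65018 / 165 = 394.05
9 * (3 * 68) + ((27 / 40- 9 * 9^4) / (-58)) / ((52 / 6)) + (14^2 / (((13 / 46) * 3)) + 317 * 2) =510062837 / 180960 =2818.65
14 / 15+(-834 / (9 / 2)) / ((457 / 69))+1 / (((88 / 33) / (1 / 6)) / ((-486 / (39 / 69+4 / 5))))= -424453007 / 8609880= -49.30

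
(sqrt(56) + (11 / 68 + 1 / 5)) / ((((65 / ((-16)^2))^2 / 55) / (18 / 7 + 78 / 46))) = 15229108224 / 11563825 + 990511104 * sqrt(14) / 136045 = 28559.07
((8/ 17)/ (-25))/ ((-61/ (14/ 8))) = 14/ 25925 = 0.00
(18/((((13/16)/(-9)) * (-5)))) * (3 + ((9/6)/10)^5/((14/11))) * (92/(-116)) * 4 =-250392179799/659750000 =-379.53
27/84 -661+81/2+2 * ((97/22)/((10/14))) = -936063/1540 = -607.83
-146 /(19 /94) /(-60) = 3431 /285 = 12.04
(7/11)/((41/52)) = 364/451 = 0.81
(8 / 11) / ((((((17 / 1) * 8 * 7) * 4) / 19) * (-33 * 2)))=-0.00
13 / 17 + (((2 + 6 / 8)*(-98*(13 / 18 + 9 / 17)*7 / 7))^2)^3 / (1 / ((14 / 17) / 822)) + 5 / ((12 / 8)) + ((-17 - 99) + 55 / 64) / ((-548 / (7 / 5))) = 2708901909221266564683774740822987 / 1835562938962184663040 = 1475788082076.26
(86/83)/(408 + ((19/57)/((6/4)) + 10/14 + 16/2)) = 5418/2180161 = 0.00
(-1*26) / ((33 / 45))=-390 / 11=-35.45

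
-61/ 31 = -1.97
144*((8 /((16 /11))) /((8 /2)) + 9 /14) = 2034 /7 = 290.57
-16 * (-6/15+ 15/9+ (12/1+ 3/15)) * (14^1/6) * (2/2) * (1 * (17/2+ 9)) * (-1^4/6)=39592/27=1466.37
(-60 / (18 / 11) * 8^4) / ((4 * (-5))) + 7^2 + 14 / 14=22678 / 3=7559.33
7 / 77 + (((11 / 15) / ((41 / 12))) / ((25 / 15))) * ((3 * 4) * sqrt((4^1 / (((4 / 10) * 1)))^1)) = 1 / 11 + 1584 * sqrt(10) / 1025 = 4.98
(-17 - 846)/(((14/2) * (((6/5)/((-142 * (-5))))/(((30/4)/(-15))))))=1531825/42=36472.02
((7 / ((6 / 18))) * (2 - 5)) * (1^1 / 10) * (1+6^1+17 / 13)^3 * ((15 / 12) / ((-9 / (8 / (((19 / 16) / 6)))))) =846526464 / 41743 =20279.48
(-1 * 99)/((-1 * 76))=99/76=1.30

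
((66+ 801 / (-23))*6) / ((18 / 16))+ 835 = 23029 / 23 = 1001.26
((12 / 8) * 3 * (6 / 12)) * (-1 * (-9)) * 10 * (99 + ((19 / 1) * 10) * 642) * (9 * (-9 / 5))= -800960319 / 2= -400480159.50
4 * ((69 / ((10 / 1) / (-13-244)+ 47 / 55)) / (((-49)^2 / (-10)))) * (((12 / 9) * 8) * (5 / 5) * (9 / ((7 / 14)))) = -832268800 / 3075681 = -270.60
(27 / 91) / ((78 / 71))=639 / 2366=0.27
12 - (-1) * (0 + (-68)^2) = 4636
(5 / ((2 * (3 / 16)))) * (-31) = -413.33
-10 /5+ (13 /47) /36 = -3371 /1692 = -1.99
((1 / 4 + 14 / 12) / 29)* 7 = 119 / 348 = 0.34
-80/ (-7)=80/ 7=11.43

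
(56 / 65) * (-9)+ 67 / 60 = -5177 / 780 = -6.64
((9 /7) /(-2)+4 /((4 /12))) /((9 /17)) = 901 /42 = 21.45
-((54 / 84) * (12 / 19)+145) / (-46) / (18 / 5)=96695 / 110124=0.88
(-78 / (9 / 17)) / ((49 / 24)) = -3536 / 49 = -72.16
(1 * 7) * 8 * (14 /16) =49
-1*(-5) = 5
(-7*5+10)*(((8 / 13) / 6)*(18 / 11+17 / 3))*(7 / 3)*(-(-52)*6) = -1349600 / 99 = -13632.32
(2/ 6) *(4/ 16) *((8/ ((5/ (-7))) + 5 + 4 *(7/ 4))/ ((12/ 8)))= 2/ 45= 0.04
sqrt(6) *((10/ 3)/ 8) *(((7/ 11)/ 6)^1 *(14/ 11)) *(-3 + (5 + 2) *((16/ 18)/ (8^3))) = -421645 *sqrt(6)/ 2509056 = -0.41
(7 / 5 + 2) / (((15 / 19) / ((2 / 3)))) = 646 / 225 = 2.87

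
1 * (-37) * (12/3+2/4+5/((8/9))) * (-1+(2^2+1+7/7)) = -14985/8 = -1873.12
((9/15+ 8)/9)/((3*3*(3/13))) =559/1215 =0.46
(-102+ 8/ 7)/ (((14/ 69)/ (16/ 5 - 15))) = 1437063/ 245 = 5865.56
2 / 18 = 1 / 9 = 0.11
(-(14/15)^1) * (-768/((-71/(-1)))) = 3584/355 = 10.10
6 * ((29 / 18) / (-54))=-29 / 162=-0.18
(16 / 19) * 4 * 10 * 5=3200 / 19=168.42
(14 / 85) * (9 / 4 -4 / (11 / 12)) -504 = -943131 / 1870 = -504.35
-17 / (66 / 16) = -136 / 33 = -4.12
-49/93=-0.53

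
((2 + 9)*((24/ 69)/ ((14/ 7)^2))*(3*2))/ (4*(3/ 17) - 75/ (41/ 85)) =-30668/ 827103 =-0.04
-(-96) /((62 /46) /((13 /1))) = 925.94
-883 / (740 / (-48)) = 10596 / 185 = 57.28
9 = 9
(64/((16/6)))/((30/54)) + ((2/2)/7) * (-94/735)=44434/1029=43.18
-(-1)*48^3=110592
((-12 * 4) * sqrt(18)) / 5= -144 * sqrt(2) / 5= -40.73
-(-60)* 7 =420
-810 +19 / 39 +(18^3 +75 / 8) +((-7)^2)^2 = 2319053 / 312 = 7432.86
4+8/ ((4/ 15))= 34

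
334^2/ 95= 111556/ 95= 1174.27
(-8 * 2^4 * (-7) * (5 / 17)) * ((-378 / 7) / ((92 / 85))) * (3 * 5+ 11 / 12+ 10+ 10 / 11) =-89233200 / 253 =-352700.40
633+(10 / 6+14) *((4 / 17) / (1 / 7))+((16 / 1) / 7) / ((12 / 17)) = 78783 / 119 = 662.04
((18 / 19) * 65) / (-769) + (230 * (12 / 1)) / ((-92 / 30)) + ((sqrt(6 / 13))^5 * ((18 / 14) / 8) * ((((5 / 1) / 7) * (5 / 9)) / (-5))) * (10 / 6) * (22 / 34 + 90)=-13151070 / 14611 -115575 * sqrt(78) / 3660202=-900.36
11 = 11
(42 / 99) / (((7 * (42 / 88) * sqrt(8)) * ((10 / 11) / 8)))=88 * sqrt(2) / 315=0.40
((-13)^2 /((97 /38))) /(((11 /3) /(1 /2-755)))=-14536197 /1067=-13623.43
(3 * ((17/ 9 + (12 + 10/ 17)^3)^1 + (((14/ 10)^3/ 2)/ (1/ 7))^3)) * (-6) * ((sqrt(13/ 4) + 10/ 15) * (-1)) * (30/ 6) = 1991498586791617/ 11514843750 + 1991498586791617 * sqrt(13)/ 15353125000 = 640637.12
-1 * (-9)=9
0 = 0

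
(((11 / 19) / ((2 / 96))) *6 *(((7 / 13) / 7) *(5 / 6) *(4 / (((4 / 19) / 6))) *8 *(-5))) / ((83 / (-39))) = 1900800 / 83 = 22901.20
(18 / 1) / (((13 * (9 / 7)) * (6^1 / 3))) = 7 / 13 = 0.54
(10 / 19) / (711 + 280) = 10 / 18829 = 0.00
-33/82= -0.40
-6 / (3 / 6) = -12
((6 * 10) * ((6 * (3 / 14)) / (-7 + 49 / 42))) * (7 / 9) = -72 / 7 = -10.29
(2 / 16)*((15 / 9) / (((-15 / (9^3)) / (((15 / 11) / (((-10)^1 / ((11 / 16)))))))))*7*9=15309 / 256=59.80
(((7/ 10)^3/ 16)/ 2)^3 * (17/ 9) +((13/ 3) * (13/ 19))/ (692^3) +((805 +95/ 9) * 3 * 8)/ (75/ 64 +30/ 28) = 5653464211433028616166904793/ 647944641675264000000000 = 8725.23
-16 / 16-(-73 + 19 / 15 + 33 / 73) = 76958 / 1095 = 70.28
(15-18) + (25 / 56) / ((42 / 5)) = -6931 / 2352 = -2.95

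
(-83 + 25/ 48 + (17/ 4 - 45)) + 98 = -1211/ 48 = -25.23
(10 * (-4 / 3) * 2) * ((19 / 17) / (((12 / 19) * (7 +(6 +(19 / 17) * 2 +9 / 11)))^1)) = -2090 / 711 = -2.94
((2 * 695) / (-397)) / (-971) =1390 / 385487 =0.00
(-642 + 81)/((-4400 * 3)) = 17/400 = 0.04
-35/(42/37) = -185/6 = -30.83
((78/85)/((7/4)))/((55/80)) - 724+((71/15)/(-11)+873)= 2932142/19635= 149.33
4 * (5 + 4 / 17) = 356 / 17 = 20.94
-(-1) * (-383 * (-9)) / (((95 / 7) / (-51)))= -12953.46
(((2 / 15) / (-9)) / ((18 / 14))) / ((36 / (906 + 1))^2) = -5758543 / 787320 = -7.31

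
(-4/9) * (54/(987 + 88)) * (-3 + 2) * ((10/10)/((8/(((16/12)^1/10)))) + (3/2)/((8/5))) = 229/10750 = 0.02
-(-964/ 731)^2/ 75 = -929296/ 40077075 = -0.02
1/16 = 0.06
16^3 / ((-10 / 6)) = -12288 / 5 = -2457.60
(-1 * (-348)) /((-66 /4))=-232 /11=-21.09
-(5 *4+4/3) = -64/3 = -21.33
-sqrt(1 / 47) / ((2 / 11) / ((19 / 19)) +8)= -0.02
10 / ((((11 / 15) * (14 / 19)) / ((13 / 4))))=18525 / 308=60.15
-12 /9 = -4 /3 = -1.33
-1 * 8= -8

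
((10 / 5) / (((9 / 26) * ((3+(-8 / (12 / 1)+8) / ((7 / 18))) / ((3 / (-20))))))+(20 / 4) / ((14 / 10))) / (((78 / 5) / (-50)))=-1418450 / 125307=-11.32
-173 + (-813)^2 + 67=660863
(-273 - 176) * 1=-449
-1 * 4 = -4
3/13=0.23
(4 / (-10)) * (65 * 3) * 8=-624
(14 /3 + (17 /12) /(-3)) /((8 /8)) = 151 /36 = 4.19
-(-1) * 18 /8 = 9 /4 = 2.25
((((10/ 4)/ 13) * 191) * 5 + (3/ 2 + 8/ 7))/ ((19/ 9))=152577/ 1729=88.25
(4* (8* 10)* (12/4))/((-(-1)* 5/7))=1344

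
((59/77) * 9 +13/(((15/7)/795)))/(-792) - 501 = -15462443/30492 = -507.10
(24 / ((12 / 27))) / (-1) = -54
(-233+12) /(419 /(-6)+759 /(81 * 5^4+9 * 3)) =3731364 /1178813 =3.17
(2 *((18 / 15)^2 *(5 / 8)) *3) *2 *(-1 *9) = -486 / 5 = -97.20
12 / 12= 1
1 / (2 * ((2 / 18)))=9 / 2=4.50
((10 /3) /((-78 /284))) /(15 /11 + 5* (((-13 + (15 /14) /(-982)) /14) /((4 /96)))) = 37580158 /340833285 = 0.11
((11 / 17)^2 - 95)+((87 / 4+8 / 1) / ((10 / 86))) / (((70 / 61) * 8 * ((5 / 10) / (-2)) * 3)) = -45687599 / 346800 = -131.74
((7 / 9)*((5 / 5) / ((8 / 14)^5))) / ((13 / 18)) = 117649 / 6656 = 17.68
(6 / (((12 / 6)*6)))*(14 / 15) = 7 / 15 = 0.47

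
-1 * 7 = -7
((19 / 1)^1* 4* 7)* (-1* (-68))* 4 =144704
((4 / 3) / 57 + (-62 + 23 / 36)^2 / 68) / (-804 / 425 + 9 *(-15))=-0.40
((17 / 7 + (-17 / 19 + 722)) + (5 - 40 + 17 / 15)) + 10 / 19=1376936 / 1995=690.19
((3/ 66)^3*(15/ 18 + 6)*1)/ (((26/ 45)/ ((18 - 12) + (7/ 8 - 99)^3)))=-297496135095/ 283492352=-1049.40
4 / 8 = 1 / 2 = 0.50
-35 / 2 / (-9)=1.94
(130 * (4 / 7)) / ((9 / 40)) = 20800 / 63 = 330.16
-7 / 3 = -2.33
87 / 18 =29 / 6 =4.83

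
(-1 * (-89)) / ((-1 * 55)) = -1.62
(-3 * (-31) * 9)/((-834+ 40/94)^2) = 1848933/1534915684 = 0.00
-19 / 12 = -1.58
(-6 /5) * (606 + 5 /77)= -280002 /385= -727.28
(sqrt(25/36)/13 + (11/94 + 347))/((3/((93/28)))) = 19727873/51324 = 384.38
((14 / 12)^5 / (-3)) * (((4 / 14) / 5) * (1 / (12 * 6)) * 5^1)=-2401 / 839808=-0.00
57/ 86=0.66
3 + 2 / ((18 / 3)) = 3.33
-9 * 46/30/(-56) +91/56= 131/70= 1.87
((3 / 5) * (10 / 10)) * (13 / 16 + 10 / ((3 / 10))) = 20.49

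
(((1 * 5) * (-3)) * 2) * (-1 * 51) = 1530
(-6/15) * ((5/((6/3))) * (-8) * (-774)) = -6192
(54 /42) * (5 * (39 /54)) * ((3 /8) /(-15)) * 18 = -117 /56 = -2.09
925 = 925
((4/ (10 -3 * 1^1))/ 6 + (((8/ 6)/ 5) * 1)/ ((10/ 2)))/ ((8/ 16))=52/ 175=0.30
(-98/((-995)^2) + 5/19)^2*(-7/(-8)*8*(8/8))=171397147020183/353833969725625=0.48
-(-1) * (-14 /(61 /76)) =-1064 /61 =-17.44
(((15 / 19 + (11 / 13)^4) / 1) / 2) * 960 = 339165120 / 542659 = 625.01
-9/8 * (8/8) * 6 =-27/4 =-6.75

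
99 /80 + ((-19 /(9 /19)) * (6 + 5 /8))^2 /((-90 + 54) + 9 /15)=-9146114773 /4587840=-1993.56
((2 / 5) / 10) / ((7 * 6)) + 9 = 9451 / 1050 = 9.00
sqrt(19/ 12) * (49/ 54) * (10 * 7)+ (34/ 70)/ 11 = 17/ 385+ 1715 * sqrt(57)/ 162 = 79.97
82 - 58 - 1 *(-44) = 68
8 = 8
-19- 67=-86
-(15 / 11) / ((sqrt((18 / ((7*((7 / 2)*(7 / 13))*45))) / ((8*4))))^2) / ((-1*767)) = 205800 / 109681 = 1.88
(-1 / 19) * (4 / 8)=-1 / 38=-0.03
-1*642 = -642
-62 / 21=-2.95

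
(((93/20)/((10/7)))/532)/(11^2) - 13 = -23909507/1839200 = -13.00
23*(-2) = -46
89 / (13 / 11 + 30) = 979 / 343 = 2.85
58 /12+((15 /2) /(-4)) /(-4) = 509 /96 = 5.30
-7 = -7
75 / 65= 15 / 13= 1.15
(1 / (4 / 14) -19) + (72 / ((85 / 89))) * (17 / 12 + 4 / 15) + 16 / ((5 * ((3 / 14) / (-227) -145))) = 43627121249 / 391691050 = 111.38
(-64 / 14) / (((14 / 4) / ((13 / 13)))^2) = -128 / 343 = -0.37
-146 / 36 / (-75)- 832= -1123127 / 1350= -831.95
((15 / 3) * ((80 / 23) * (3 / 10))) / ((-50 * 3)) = -4 / 115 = -0.03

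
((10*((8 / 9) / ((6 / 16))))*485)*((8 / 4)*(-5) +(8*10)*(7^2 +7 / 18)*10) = 110350304000 / 243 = 454116477.37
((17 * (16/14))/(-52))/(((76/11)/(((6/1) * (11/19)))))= -6171/32851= -0.19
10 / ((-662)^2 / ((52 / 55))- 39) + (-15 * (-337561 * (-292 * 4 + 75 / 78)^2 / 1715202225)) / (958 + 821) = 468161384334288695443 / 207142331478832369620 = 2.26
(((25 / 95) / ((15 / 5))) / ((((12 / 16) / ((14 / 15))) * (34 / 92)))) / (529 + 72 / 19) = 0.00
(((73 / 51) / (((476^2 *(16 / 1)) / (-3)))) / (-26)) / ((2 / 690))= 25185 / 1602345472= 0.00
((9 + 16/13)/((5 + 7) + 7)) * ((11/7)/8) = 11/104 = 0.11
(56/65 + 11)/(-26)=-771/1690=-0.46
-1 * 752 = -752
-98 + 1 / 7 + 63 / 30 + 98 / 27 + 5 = -164671 / 1890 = -87.13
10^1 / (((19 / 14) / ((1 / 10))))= 0.74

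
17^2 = 289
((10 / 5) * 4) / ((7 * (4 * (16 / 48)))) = 6 / 7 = 0.86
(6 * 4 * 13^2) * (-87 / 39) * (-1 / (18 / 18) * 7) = 63336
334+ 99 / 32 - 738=-12829 / 32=-400.91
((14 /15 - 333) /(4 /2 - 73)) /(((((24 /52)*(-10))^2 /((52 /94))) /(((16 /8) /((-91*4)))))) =-841789 /1261386000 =-0.00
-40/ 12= -10/ 3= -3.33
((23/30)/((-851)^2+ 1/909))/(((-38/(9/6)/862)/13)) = -0.00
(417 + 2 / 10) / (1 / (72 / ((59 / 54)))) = 8110368 / 295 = 27492.77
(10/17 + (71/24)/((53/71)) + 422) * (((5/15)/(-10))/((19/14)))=-12913243/1232568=-10.48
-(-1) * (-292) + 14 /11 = -3198 /11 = -290.73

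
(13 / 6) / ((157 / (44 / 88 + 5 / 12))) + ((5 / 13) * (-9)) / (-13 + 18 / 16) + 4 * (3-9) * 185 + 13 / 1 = -12359724367 / 2792088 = -4426.70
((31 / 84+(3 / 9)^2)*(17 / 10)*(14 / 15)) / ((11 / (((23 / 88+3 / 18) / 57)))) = 1921 / 3693600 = 0.00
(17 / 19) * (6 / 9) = 34 / 57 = 0.60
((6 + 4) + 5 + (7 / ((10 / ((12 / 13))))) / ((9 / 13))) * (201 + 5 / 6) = 289429 / 90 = 3215.88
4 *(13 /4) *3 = 39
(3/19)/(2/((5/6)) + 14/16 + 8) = 120/8569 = 0.01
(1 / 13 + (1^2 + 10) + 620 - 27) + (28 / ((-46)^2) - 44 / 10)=20620346 / 34385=599.69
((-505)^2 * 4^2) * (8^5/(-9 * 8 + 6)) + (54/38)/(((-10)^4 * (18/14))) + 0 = -12702121983999307/6270000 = -2025856775.76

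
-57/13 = -4.38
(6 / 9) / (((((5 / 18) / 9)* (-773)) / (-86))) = 9288 / 3865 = 2.40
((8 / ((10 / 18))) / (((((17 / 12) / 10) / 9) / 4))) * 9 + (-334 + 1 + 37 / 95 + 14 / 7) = 52653904 / 1615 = 32603.04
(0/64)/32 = 0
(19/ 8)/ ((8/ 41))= 779/ 64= 12.17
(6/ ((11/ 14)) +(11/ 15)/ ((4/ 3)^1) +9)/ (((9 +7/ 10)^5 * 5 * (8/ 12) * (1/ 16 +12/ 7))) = 3192000/ 94460742827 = 0.00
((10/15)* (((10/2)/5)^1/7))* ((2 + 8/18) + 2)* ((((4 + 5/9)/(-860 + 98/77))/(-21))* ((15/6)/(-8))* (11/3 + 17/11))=-0.00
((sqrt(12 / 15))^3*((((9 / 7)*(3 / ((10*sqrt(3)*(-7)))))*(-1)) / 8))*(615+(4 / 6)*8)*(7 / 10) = 5583*sqrt(15) / 17500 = 1.24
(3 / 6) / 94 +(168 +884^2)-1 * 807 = 146793597 / 188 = 780817.01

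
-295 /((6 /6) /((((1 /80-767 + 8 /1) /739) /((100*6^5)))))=0.00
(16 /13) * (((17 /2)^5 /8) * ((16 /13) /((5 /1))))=1419857 /845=1680.30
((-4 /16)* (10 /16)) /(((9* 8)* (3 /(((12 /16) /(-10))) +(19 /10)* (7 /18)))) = 0.00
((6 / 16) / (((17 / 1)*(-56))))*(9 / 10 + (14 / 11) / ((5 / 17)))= -345 / 167552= -0.00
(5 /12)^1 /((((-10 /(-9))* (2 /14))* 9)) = 7 /24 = 0.29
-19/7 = -2.71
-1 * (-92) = 92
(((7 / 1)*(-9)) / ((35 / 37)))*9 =-2997 / 5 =-599.40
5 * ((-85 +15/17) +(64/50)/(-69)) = -2467294/5865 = -420.68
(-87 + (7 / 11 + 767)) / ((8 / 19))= 142253 / 88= 1616.51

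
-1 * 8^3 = -512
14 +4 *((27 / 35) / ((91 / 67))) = 51826 / 3185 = 16.27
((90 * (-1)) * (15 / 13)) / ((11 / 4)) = -5400 / 143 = -37.76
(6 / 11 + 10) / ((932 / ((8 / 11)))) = 232 / 28193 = 0.01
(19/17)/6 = 0.19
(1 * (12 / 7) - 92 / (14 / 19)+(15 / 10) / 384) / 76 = -1.62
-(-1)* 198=198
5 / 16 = 0.31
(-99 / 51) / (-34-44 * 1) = 11 / 442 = 0.02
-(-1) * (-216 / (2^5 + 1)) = -72 / 11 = -6.55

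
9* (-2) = -18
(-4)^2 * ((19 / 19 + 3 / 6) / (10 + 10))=6 / 5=1.20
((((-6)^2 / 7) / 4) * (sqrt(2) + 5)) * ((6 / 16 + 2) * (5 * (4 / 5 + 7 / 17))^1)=17613 * sqrt(2) / 952 + 88065 / 952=118.67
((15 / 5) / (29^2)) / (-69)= -1 / 19343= -0.00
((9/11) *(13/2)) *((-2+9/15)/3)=-273/110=-2.48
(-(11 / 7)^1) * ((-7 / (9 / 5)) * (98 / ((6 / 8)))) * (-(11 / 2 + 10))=-334180 / 27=-12377.04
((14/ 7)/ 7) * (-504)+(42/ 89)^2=-1138860/ 7921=-143.78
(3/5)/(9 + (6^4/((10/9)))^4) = 125/385610460477267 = 0.00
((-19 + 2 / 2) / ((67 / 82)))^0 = 1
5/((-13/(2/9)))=-10/117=-0.09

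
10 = 10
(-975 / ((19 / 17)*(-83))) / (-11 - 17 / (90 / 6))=-19125 / 22078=-0.87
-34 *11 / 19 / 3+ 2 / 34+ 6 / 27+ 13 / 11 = -5.10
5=5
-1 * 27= -27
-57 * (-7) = 399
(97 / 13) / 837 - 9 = -97832 / 10881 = -8.99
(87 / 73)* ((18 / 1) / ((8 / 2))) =783 / 146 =5.36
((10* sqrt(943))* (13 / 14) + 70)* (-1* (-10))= 700 + 650* sqrt(943) / 7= 3551.49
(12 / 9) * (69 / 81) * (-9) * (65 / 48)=-1495 / 108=-13.84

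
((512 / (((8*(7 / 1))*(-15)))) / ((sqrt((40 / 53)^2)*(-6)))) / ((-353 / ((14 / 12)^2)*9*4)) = -371 / 25733700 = -0.00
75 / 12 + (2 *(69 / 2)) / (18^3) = 12173 / 1944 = 6.26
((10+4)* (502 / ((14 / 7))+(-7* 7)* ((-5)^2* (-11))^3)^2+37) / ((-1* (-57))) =4846132876708012767 / 19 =255059625089895408.79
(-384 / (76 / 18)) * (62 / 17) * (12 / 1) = -1285632 / 323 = -3980.28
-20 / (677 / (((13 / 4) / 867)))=-65 / 586959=-0.00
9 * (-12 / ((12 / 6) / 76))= -4104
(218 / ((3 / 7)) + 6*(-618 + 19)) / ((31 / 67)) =-620152 / 93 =-6668.30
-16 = -16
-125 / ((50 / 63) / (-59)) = 18585 / 2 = 9292.50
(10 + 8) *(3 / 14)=27 / 7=3.86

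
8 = 8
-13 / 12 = -1.08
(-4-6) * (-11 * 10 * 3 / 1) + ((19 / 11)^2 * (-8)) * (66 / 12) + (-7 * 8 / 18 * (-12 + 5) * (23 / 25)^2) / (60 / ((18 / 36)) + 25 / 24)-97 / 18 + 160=170682017611 / 51356250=3323.49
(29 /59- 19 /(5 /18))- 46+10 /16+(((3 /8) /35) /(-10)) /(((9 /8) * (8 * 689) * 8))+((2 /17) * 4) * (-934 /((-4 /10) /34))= 101748613577461 /2731747200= 37246.72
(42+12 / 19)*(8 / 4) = 1620 / 19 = 85.26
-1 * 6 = -6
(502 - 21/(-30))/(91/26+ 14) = 5027/175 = 28.73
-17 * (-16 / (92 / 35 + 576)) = 2380 / 5063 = 0.47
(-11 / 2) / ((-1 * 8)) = 0.69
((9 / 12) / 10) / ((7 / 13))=39 / 280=0.14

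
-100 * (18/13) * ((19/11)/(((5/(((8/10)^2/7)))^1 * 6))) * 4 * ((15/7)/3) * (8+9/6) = -138624/7007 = -19.78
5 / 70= 1 / 14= 0.07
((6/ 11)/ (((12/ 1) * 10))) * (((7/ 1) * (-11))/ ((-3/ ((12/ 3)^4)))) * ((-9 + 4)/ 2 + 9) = 2912/ 15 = 194.13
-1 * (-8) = 8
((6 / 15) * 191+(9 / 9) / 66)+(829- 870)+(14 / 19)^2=4283687 / 119130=35.96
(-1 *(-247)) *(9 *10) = 22230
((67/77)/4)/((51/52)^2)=0.23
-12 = -12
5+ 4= 9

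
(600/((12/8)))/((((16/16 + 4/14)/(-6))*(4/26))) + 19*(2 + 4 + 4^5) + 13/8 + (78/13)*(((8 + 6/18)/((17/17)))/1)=7488.29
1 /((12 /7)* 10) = 7 /120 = 0.06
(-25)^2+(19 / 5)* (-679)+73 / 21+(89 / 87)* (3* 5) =-5896274 / 3045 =-1936.38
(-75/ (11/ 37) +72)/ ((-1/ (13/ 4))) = 25779/ 44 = 585.89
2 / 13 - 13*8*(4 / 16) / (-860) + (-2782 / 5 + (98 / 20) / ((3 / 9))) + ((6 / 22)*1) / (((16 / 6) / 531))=-119833951 / 245960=-487.21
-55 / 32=-1.72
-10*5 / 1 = -50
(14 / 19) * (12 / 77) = 24 / 209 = 0.11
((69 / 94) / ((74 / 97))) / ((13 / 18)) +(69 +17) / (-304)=1.05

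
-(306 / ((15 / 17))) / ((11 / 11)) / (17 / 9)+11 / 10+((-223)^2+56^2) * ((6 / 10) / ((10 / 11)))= 173542 / 5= 34708.40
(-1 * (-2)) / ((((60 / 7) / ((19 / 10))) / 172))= 5719 / 75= 76.25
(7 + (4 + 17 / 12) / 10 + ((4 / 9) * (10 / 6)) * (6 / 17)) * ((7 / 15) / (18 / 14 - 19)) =-467999 / 2276640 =-0.21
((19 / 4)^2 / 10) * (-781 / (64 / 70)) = -1973587 / 1024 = -1927.33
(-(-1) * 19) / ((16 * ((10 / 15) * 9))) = 19 / 96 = 0.20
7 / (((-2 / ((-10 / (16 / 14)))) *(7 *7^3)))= 5 / 392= 0.01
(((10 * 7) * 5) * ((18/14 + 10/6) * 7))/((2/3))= 10850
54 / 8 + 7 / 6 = 95 / 12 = 7.92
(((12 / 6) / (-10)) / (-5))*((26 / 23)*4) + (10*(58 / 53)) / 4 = 88887 / 30475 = 2.92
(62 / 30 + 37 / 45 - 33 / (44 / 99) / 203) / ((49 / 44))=202829 / 89523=2.27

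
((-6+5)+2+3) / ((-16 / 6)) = -3 / 2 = -1.50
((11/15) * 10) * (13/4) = 143/6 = 23.83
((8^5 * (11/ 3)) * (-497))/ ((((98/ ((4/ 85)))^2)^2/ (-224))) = 13103005696/ 18424053991875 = 0.00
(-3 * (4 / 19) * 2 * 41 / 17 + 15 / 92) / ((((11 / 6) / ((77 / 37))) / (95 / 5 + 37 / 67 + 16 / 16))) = -145746783 / 2166646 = -67.27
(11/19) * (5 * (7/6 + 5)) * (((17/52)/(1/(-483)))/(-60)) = 1113959/23712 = 46.98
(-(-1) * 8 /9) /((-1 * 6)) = -4 /27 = -0.15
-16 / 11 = -1.45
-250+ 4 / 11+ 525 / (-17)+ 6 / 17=-52391 / 187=-280.17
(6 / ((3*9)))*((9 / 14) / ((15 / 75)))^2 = 225 / 98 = 2.30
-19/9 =-2.11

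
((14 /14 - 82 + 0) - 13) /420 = -47 /210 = -0.22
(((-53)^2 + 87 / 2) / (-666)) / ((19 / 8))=-11410 / 6327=-1.80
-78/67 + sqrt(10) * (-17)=-17 * sqrt(10)- 78/67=-54.92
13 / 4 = 3.25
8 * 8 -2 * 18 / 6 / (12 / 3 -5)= 70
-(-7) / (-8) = -7 / 8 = -0.88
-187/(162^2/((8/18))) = -187/59049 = -0.00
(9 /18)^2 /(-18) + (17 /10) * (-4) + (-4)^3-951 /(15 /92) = -2125301 /360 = -5903.61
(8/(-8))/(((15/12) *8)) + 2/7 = 13/70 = 0.19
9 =9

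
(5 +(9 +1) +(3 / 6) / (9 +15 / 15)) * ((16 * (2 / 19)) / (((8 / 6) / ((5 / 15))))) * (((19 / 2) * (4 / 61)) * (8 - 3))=19.74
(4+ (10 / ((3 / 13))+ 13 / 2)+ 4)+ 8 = 395 / 6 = 65.83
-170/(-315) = 34/63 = 0.54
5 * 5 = 25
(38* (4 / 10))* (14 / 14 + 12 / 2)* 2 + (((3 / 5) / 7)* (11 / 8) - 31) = 50937 / 280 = 181.92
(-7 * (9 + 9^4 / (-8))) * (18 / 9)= 45423 / 4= 11355.75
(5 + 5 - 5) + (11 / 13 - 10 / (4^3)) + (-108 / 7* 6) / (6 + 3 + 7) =-279 / 2912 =-0.10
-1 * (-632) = 632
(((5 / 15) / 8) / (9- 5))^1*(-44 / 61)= -11 / 1464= -0.01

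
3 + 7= 10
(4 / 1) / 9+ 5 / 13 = 0.83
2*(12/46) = 12/23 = 0.52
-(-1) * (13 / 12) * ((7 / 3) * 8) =182 / 9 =20.22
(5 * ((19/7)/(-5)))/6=-19/42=-0.45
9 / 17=0.53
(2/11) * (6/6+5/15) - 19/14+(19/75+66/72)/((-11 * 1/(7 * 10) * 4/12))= -27086/1155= -23.45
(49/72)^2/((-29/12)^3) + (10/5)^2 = 3.97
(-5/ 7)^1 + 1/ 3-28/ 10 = -334/ 105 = -3.18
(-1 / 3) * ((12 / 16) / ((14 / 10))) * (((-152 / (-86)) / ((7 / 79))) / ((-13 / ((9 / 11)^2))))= 607905 / 3314311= 0.18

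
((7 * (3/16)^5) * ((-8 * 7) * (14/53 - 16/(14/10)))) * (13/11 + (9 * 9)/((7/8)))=3632983407/38207488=95.09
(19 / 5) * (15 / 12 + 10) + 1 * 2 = 179 / 4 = 44.75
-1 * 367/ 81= -367/ 81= -4.53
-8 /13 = -0.62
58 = 58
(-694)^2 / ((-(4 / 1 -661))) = 481636 / 657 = 733.08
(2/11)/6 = 1/33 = 0.03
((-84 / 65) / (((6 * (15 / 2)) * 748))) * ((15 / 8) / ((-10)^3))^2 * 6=-63 / 77792000000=-0.00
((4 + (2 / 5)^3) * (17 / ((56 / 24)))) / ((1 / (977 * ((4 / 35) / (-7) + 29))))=179741335716 / 214375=838443.55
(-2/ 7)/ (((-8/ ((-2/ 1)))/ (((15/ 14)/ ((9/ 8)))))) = -10/ 147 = -0.07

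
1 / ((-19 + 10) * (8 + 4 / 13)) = -13 / 972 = -0.01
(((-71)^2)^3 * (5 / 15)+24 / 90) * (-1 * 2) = -427000946406 / 5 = -85400189281.20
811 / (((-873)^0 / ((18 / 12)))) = 2433 / 2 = 1216.50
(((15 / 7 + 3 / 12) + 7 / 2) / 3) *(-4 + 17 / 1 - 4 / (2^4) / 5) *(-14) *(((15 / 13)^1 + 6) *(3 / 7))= -113553 / 104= -1091.86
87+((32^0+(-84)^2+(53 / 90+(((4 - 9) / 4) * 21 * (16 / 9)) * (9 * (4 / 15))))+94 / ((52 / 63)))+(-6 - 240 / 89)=371628353 / 52065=7137.78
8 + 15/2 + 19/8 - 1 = 135/8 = 16.88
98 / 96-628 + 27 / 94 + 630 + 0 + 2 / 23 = 176161 / 51888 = 3.40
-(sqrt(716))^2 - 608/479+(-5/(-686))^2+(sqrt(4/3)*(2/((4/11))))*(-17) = -161683596937/225415484 - 187*sqrt(3)/3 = -825.23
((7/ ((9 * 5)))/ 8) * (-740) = -259/ 18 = -14.39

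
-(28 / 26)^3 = -2744 / 2197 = -1.25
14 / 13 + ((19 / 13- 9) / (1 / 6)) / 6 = -84 / 13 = -6.46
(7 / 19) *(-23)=-161 / 19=-8.47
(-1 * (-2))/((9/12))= 8/3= 2.67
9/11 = 0.82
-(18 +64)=-82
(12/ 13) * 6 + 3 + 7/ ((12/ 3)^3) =7195/ 832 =8.65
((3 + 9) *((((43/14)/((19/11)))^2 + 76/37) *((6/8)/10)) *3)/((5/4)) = 368696583/32724650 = 11.27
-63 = -63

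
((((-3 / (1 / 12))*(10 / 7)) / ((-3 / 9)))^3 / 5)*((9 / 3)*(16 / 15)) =806215680 / 343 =2350483.03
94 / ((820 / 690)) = 3243 / 41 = 79.10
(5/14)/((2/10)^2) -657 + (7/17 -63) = -169137/238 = -710.66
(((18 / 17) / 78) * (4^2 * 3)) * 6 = 864 / 221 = 3.91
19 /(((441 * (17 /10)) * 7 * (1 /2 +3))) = 380 /367353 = 0.00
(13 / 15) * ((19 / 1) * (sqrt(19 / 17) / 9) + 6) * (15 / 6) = 247 * sqrt(323) / 918 + 13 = 17.84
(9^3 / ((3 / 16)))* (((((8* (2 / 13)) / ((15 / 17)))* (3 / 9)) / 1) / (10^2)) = 29376 / 1625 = 18.08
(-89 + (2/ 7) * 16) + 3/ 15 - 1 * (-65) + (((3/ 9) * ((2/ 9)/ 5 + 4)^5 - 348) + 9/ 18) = -46548888077/ 7750181250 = -6.01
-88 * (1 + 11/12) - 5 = -521/3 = -173.67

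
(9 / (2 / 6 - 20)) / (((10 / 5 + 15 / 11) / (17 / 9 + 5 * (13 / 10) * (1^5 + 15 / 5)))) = -8283 / 2183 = -3.79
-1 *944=-944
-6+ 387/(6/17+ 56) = 831/958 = 0.87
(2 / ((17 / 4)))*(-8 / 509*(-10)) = 640 / 8653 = 0.07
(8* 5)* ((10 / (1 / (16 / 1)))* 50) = 320000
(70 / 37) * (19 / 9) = 1330 / 333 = 3.99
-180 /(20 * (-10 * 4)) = 9 /40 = 0.22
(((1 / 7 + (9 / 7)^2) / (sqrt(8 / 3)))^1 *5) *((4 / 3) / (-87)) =-440 *sqrt(6) / 12789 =-0.08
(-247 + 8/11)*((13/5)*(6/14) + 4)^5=-71117440799913/82534375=-861670.56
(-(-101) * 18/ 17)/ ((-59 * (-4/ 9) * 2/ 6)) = 24543/ 2006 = 12.23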